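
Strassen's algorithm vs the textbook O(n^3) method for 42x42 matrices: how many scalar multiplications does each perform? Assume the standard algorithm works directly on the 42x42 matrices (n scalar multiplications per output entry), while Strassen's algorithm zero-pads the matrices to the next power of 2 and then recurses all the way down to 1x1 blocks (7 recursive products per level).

Matrix multiplication for 42x42 matrices:

Strassen's algorithm requires power-of-2 dimensions. Pad 42x42 to 64x64 (next power of 2).

Standard algorithm: 42^3 = 74088 multiplications
Strassen's algorithm: 7^(log2(64)) = 7^6 = 117649 multiplications
Difference: 74088 - 117649 = -43561 (Strassen uses MORE here due to padding overhead — for small or just-over-power-of-2 n, padding can outweigh the per-level savings)

Standard: 74088 multiplications (42^3). Strassen: 117649 multiplications (7^6, after padding to 64x64). Strassen reduces 8 recursive multiplications to 7 at each level.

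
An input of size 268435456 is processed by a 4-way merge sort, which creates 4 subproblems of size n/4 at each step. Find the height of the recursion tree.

For divide and conquer with division factor 4:

Problem sizes at each level:
Level 0: 268435456
Level 1: 67108864
Level 2: 16777216
Level 3: 4194304
Level 4: 1048576
Level 5: 262144
Level 6: 65536
Level 7: 16384
Level 8: 4096
Level 9: 1024
Level 10: 256
Level 11: 64
Level 12: 16
Level 13: 4
Level 14: 1

The root is level 0 and the size-1 base case is level 14 (the tree spans levels 0 through 14, i.e. 15 levels counting the root), so the depth is the number of divisions: log_4(268435456) = 14

The recursion tree depth is log_4(268435456) = 14. At each level, the problem size is divided by 4, so it takes 14 divisions to reduce to a base case of size 1. The algorithm makes 4 recursive calls at each level.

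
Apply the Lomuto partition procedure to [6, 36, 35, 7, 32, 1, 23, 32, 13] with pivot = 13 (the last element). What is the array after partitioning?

Lomuto partition with pivot = 13:

Initial array: [6, 36, 35, 7, 32, 1, 23, 32, 13]

arr[0]=6 <= 13: swap with position 0, array becomes [6, 36, 35, 7, 32, 1, 23, 32, 13]
arr[1]=36 > 13: no swap
arr[2]=35 > 13: no swap
arr[3]=7 <= 13: swap with position 1, array becomes [6, 7, 35, 36, 32, 1, 23, 32, 13]
arr[4]=32 > 13: no swap
arr[5]=1 <= 13: swap with position 2, array becomes [6, 7, 1, 36, 32, 35, 23, 32, 13]
arr[6]=23 > 13: no swap
arr[7]=32 > 13: no swap

Place pivot at position 3: [6, 7, 1, 13, 32, 35, 23, 32, 36]
Pivot position: 3

After partitioning with pivot 13, the array becomes [6, 7, 1, 13, 32, 35, 23, 32, 36]. The pivot is placed at index 3. All elements to the left of the pivot are <= 13, and all elements to the right are > 13.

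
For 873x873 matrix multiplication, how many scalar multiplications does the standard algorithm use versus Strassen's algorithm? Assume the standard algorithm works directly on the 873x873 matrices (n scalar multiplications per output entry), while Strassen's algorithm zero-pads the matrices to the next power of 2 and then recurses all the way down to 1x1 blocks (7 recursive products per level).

Matrix multiplication for 873x873 matrices:

Strassen's algorithm requires power-of-2 dimensions. Pad 873x873 to 1024x1024 (next power of 2).

Standard algorithm: 873^3 = 665338617 multiplications
Strassen's algorithm: 7^(log2(1024)) = 7^10 = 282475249 multiplications
Savings: 665338617 - 282475249 = 382863368 multiplications

Standard: 665338617 multiplications (873^3). Strassen: 282475249 multiplications (7^10, after padding to 1024x1024). Strassen reduces 8 recursive multiplications to 7 at each level.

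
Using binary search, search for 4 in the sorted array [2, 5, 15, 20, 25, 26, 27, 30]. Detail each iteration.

Binary search for 4 in [2, 5, 15, 20, 25, 26, 27, 30]:

lo=0, hi=7, mid=3, arr[mid]=20 -> 20 > 4, search left half
lo=0, hi=2, mid=1, arr[mid]=5 -> 5 > 4, search left half
lo=0, hi=0, mid=0, arr[mid]=2 -> 2 < 4, search right half
lo=1 > hi=0, target 4 not found

Binary search determines that 4 is not in the array after 3 comparisons. The search space was exhausted without finding the target.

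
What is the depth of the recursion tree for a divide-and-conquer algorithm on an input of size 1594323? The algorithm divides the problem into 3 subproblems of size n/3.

For divide and conquer with division factor 3:

Problem sizes at each level:
Level 0: 1594323
Level 1: 531441
Level 2: 177147
Level 3: 59049
Level 4: 19683
Level 5: 6561
Level 6: 2187
Level 7: 729
Level 8: 243
Level 9: 81
Level 10: 27
Level 11: 9
Level 12: 3
Level 13: 1

The root is level 0 and the size-1 base case is level 13 (the tree spans levels 0 through 13, i.e. 14 levels counting the root), so the depth is the number of divisions: log_3(1594323) = 13

The recursion tree depth is log_3(1594323) = 13. At each level, the problem size is divided by 3, so it takes 13 divisions to reduce to a base case of size 1. The algorithm makes 3 recursive calls at each level.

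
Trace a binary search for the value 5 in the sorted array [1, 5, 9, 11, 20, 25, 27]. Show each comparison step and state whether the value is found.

Binary search for 5 in [1, 5, 9, 11, 20, 25, 27]:

lo=0, hi=6, mid=3, arr[mid]=11 -> 11 > 5, search left half
lo=0, hi=2, mid=1, arr[mid]=5 -> Found target at index 1!

Binary search finds 5 at index 1 after 2 comparisons. The search repeatedly halves the search space by comparing with the middle element.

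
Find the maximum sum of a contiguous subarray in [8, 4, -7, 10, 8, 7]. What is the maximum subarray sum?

Using Kadane's algorithm on [8, 4, -7, 10, 8, 7]:

Scanning through the array:
Position 1 (value 4): max_ending_here = 12, max_so_far = 12
Position 2 (value -7): max_ending_here = 5, max_so_far = 12
Position 3 (value 10): max_ending_here = 15, max_so_far = 15
Position 4 (value 8): max_ending_here = 23, max_so_far = 23
Position 5 (value 7): max_ending_here = 30, max_so_far = 30

Maximum subarray: [8, 4, -7, 10, 8, 7]
Maximum sum: 30

The maximum subarray is [8, 4, -7, 10, 8, 7] with sum 30. This subarray runs from index 0 to index 5.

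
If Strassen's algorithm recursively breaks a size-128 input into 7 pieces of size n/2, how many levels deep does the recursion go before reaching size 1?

For divide and conquer with division factor 2:

Problem sizes at each level:
Level 0: 128
Level 1: 64
Level 2: 32
Level 3: 16
Level 4: 8
Level 5: 4
Level 6: 2
Level 7: 1

The root is level 0 and the size-1 base case is level 7 (the tree spans levels 0 through 7, i.e. 8 levels counting the root), so the depth is the number of divisions: log_2(128) = 7

The recursion tree depth is log_2(128) = 7. At each level, the problem size is divided by 2, so it takes 7 divisions to reduce to a base case of size 1. The algorithm makes 7 recursive calls at each level.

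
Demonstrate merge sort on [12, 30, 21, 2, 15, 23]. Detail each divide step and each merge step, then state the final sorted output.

Merge sort trace:

Split: [12, 30, 21, 2, 15, 23] -> [12, 30, 21] and [2, 15, 23]
  Split: [12, 30, 21] -> [12] and [30, 21]
    Split: [30, 21] -> [30] and [21]
    Merge: [30] + [21] -> [21, 30]
  Merge: [12] + [21, 30] -> [12, 21, 30]
  Split: [2, 15, 23] -> [2] and [15, 23]
    Split: [15, 23] -> [15] and [23]
    Merge: [15] + [23] -> [15, 23]
  Merge: [2] + [15, 23] -> [2, 15, 23]
Merge: [12, 21, 30] + [2, 15, 23] -> [2, 12, 15, 21, 23, 30]

Final sorted array: [2, 12, 15, 21, 23, 30]

The merge sort proceeds by recursively splitting the array and merging sorted halves.
After all merges, the sorted array is [2, 12, 15, 21, 23, 30].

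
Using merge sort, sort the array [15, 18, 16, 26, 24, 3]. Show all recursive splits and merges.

Merge sort trace:

Split: [15, 18, 16, 26, 24, 3] -> [15, 18, 16] and [26, 24, 3]
  Split: [15, 18, 16] -> [15] and [18, 16]
    Split: [18, 16] -> [18] and [16]
    Merge: [18] + [16] -> [16, 18]
  Merge: [15] + [16, 18] -> [15, 16, 18]
  Split: [26, 24, 3] -> [26] and [24, 3]
    Split: [24, 3] -> [24] and [3]
    Merge: [24] + [3] -> [3, 24]
  Merge: [26] + [3, 24] -> [3, 24, 26]
Merge: [15, 16, 18] + [3, 24, 26] -> [3, 15, 16, 18, 24, 26]

Final sorted array: [3, 15, 16, 18, 24, 26]

The merge sort proceeds by recursively splitting the array and merging sorted halves.
After all merges, the sorted array is [3, 15, 16, 18, 24, 26].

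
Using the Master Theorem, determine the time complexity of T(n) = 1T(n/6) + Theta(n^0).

Master Theorem for T(n) = 1T(n/6) + O(n^0):

a = 1, b = 6, c = 0
log_b(a) = log_6(1) = 0.0000

Case 2: c = 0 = log_6(1) = 0.0000
T(n) = O(n^0 log n) = O(log n)

For T(n) = 1T(n/6) + O(n^0): log_6(1) = 0.0000. This is Case 2 of the Master Theorem (c = log_b(a), equal work at all levels), giving O(log n).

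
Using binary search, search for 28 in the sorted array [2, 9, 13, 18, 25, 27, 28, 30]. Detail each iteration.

Binary search for 28 in [2, 9, 13, 18, 25, 27, 28, 30]:

lo=0, hi=7, mid=3, arr[mid]=18 -> 18 < 28, search right half
lo=4, hi=7, mid=5, arr[mid]=27 -> 27 < 28, search right half
lo=6, hi=7, mid=6, arr[mid]=28 -> Found target at index 6!

Binary search finds 28 at index 6 after 3 comparisons. The search repeatedly halves the search space by comparing with the middle element.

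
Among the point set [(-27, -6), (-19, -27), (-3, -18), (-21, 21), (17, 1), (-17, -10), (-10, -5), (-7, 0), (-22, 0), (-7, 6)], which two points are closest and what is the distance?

Computing all pairwise distances among 10 points:

d((-27, -6), (-19, -27)) = 22.4722
d((-27, -6), (-3, -18)) = 26.8328
d((-27, -6), (-21, 21)) = 27.6586
d((-27, -6), (17, 1)) = 44.5533
d((-27, -6), (-17, -10)) = 10.7703
d((-27, -6), (-10, -5)) = 17.0294
d((-27, -6), (-7, 0)) = 20.8806
d((-27, -6), (-22, 0)) = 7.8102
d((-27, -6), (-7, 6)) = 23.3238
d((-19, -27), (-3, -18)) = 18.3576
d((-19, -27), (-21, 21)) = 48.0416
d((-19, -27), (17, 1)) = 45.607
d((-19, -27), (-17, -10)) = 17.1172
d((-19, -27), (-10, -5)) = 23.7697
d((-19, -27), (-7, 0)) = 29.5466
d((-19, -27), (-22, 0)) = 27.1662
d((-19, -27), (-7, 6)) = 35.1141
d((-3, -18), (-21, 21)) = 42.9535
d((-3, -18), (17, 1)) = 27.5862
d((-3, -18), (-17, -10)) = 16.1245
d((-3, -18), (-10, -5)) = 14.7648
d((-3, -18), (-7, 0)) = 18.4391
d((-3, -18), (-22, 0)) = 26.1725
d((-3, -18), (-7, 6)) = 24.3311
d((-21, 21), (17, 1)) = 42.9418
d((-21, 21), (-17, -10)) = 31.257
d((-21, 21), (-10, -5)) = 28.2312
d((-21, 21), (-7, 0)) = 25.2389
d((-21, 21), (-22, 0)) = 21.0238
d((-21, 21), (-7, 6)) = 20.5183
d((17, 1), (-17, -10)) = 35.7351
d((17, 1), (-10, -5)) = 27.6586
d((17, 1), (-7, 0)) = 24.0208
d((17, 1), (-22, 0)) = 39.0128
d((17, 1), (-7, 6)) = 24.5153
d((-17, -10), (-10, -5)) = 8.6023
d((-17, -10), (-7, 0)) = 14.1421
d((-17, -10), (-22, 0)) = 11.1803
d((-17, -10), (-7, 6)) = 18.868
d((-10, -5), (-7, 0)) = 5.831 <-- minimum
d((-10, -5), (-22, 0)) = 13.0
d((-10, -5), (-7, 6)) = 11.4018
d((-7, 0), (-22, 0)) = 15.0
d((-7, 0), (-7, 6)) = 6.0
d((-22, 0), (-7, 6)) = 16.1555

Closest pair: (-10, -5) and (-7, 0) with distance 5.831

The closest pair is (-10, -5) and (-7, 0) with Euclidean distance 5.831. For 10 points, brute-force pairwise comparison is shown above. For large n, the divide-and-conquer algorithm (sort by x, recurse on halves, check the dividing strip) achieves O(n log n).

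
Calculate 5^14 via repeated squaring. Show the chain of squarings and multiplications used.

Computing 5^14 by squaring (build up from 5^1; each line after the first costs one multiplication):

5^1 = 5
5^2 = (5^1)^2 = 5^2 = 25
5^3 = 5 * 5^2 = 5 * 25 = 125
5^6 = (5^3)^2 = 125^2 = 15625
5^7 = 5 * 5^6 = 5 * 15625 = 78125
5^14 = (5^7)^2 = 78125^2 = 6103515625

Result: 6103515625
Multiplications needed: 5 (5 lines after 5^1)

5^14 = 6103515625. Using exponentiation by squaring, this requires 5 multiplications. The key idea: if the exponent is even, square the half-power; if odd, multiply by the base once.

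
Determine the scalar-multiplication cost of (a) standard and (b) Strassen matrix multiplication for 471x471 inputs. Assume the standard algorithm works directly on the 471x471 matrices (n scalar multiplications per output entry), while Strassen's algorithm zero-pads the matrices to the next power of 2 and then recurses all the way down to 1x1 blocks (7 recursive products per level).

Matrix multiplication for 471x471 matrices:

Strassen's algorithm requires power-of-2 dimensions. Pad 471x471 to 512x512 (next power of 2).

Standard algorithm: 471^3 = 104487111 multiplications
Strassen's algorithm: 7^(log2(512)) = 7^9 = 40353607 multiplications
Savings: 104487111 - 40353607 = 64133504 multiplications

Standard: 104487111 multiplications (471^3). Strassen: 40353607 multiplications (7^9, after padding to 512x512). Strassen reduces 8 recursive multiplications to 7 at each level.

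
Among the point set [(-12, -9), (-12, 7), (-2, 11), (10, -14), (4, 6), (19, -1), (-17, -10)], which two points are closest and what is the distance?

Computing all pairwise distances among 7 points:

d((-12, -9), (-12, 7)) = 16.0
d((-12, -9), (-2, 11)) = 22.3607
d((-12, -9), (10, -14)) = 22.561
d((-12, -9), (4, 6)) = 21.9317
d((-12, -9), (19, -1)) = 32.0156
d((-12, -9), (-17, -10)) = 5.099 <-- minimum
d((-12, 7), (-2, 11)) = 10.7703
d((-12, 7), (10, -14)) = 30.4138
d((-12, 7), (4, 6)) = 16.0312
d((-12, 7), (19, -1)) = 32.0156
d((-12, 7), (-17, -10)) = 17.72
d((-2, 11), (10, -14)) = 27.7308
d((-2, 11), (4, 6)) = 7.8102
d((-2, 11), (19, -1)) = 24.1868
d((-2, 11), (-17, -10)) = 25.807
d((10, -14), (4, 6)) = 20.8806
d((10, -14), (19, -1)) = 15.8114
d((10, -14), (-17, -10)) = 27.2947
d((4, 6), (19, -1)) = 16.5529
d((4, 6), (-17, -10)) = 26.4008
d((19, -1), (-17, -10)) = 37.108

Closest pair: (-12, -9) and (-17, -10) with distance 5.099

The closest pair is (-12, -9) and (-17, -10) with Euclidean distance 5.099. For 7 points, brute-force pairwise comparison is shown above. For large n, the divide-and-conquer algorithm (sort by x, recurse on halves, check the dividing strip) achieves O(n log n).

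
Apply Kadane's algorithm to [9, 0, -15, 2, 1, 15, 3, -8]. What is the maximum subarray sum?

Using Kadane's algorithm on [9, 0, -15, 2, 1, 15, 3, -8]:

Scanning through the array:
Position 1 (value 0): max_ending_here = 9, max_so_far = 9
Position 2 (value -15): max_ending_here = -6, max_so_far = 9
Position 3 (value 2): max_ending_here = 2, max_so_far = 9
Position 4 (value 1): max_ending_here = 3, max_so_far = 9
Position 5 (value 15): max_ending_here = 18, max_so_far = 18
Position 6 (value 3): max_ending_here = 21, max_so_far = 21
Position 7 (value -8): max_ending_here = 13, max_so_far = 21

Maximum subarray: [2, 1, 15, 3]
Maximum sum: 21

The maximum subarray is [2, 1, 15, 3] with sum 21. This subarray runs from index 3 to index 6.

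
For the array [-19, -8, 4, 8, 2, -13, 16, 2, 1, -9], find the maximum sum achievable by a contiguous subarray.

Using Kadane's algorithm on [-19, -8, 4, 8, 2, -13, 16, 2, 1, -9]:

Scanning through the array:
Position 1 (value -8): max_ending_here = -8, max_so_far = -8
Position 2 (value 4): max_ending_here = 4, max_so_far = 4
Position 3 (value 8): max_ending_here = 12, max_so_far = 12
Position 4 (value 2): max_ending_here = 14, max_so_far = 14
Position 5 (value -13): max_ending_here = 1, max_so_far = 14
Position 6 (value 16): max_ending_here = 17, max_so_far = 17
Position 7 (value 2): max_ending_here = 19, max_so_far = 19
Position 8 (value 1): max_ending_here = 20, max_so_far = 20
Position 9 (value -9): max_ending_here = 11, max_so_far = 20

Maximum subarray: [4, 8, 2, -13, 16, 2, 1]
Maximum sum: 20

The maximum subarray is [4, 8, 2, -13, 16, 2, 1] with sum 20. This subarray runs from index 2 to index 8.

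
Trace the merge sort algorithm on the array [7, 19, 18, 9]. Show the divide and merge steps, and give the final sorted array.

Merge sort trace:

Split: [7, 19, 18, 9] -> [7, 19] and [18, 9]
  Split: [7, 19] -> [7] and [19]
  Merge: [7] + [19] -> [7, 19]
  Split: [18, 9] -> [18] and [9]
  Merge: [18] + [9] -> [9, 18]
Merge: [7, 19] + [9, 18] -> [7, 9, 18, 19]

Final sorted array: [7, 9, 18, 19]

The merge sort proceeds by recursively splitting the array and merging sorted halves.
After all merges, the sorted array is [7, 9, 18, 19].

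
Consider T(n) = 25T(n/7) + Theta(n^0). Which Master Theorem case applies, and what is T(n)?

Master Theorem for T(n) = 25T(n/7) + O(n^0):

a = 25, b = 7, c = 0
log_b(a) = log_7(25) = 1.6542

Case 1: c = 0 < log_7(25) = 1.6542
T(n) = O(n^(log_7 25))

For T(n) = 25T(n/7) + O(n^0): log_7(25) = 1.6542. This is Case 1 of the Master Theorem (c < log_b(a), work dominated by leaves), giving O(n^(log_7 25)).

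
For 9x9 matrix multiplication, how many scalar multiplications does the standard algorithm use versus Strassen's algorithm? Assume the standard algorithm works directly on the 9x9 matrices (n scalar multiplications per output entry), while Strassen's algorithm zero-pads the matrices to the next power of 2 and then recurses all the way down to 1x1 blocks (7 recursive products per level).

Matrix multiplication for 9x9 matrices:

Strassen's algorithm requires power-of-2 dimensions. Pad 9x9 to 16x16 (next power of 2).

Standard algorithm: 9^3 = 729 multiplications
Strassen's algorithm: 7^(log2(16)) = 7^4 = 2401 multiplications
Difference: 729 - 2401 = -1672 (Strassen uses MORE here due to padding overhead — for small or just-over-power-of-2 n, padding can outweigh the per-level savings)

Standard: 729 multiplications (9^3). Strassen: 2401 multiplications (7^4, after padding to 16x16). Strassen reduces 8 recursive multiplications to 7 at each level.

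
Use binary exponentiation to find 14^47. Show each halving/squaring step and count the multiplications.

Computing 14^47 by squaring (build up from 14^1; each line after the first costs one multiplication):

14^1 = 14
14^2 = (14^1)^2 = 14^2 = 196
14^4 = (14^2)^2 = 196^2 = 38416
14^5 = 14 * 14^4 = 14 * 38416 = 537824
14^10 = (14^5)^2 = 537824^2 = 289254654976
14^11 = 14 * 14^10 = 14 * 289254654976 = 4049565169664
14^22 = (14^11)^2 = 4049565169664^2 = 16398978063355821105872896
14^23 = 14 * 14^22 = 14 * 16398978063355821105872896 = 229585692886981495482220544
14^46 = (14^23)^2 = 229585692886981495482220544^2 = 52709590378395385649697127909589319306203213055655936
14^47 = 14 * 14^46 = 14 * 52709590378395385649697127909589319306203213055655936 = 737934265297535399095759790734250470286844982779183104

Result: 737934265297535399095759790734250470286844982779183104
Multiplications needed: 9 (9 lines after 14^1)

14^47 = 737934265297535399095759790734250470286844982779183104. Using exponentiation by squaring, this requires 9 multiplications. The key idea: if the exponent is even, square the half-power; if odd, multiply by the base once.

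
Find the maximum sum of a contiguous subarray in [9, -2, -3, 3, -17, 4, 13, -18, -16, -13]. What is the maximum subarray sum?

Using Kadane's algorithm on [9, -2, -3, 3, -17, 4, 13, -18, -16, -13]:

Scanning through the array:
Position 1 (value -2): max_ending_here = 7, max_so_far = 9
Position 2 (value -3): max_ending_here = 4, max_so_far = 9
Position 3 (value 3): max_ending_here = 7, max_so_far = 9
Position 4 (value -17): max_ending_here = -10, max_so_far = 9
Position 5 (value 4): max_ending_here = 4, max_so_far = 9
Position 6 (value 13): max_ending_here = 17, max_so_far = 17
Position 7 (value -18): max_ending_here = -1, max_so_far = 17
Position 8 (value -16): max_ending_here = -16, max_so_far = 17
Position 9 (value -13): max_ending_here = -13, max_so_far = 17

Maximum subarray: [4, 13]
Maximum sum: 17

The maximum subarray is [4, 13] with sum 17. This subarray runs from index 5 to index 6.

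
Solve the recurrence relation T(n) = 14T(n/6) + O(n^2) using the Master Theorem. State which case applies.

Master Theorem for T(n) = 14T(n/6) + O(n^2):

a = 14, b = 6, c = 2
log_b(a) = log_6(14) = 1.4729

Case 3: c = 2 > log_6(14) = 1.4729
T(n) = O(n^2) = O(n^2)

For T(n) = 14T(n/6) + O(n^2): log_6(14) = 1.4729. This is Case 3 of the Master Theorem (c > log_b(a), work dominated by root), giving O(n^2).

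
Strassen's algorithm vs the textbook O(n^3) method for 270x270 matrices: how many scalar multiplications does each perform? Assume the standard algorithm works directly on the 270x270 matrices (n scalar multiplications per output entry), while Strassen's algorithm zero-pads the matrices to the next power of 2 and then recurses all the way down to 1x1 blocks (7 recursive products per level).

Matrix multiplication for 270x270 matrices:

Strassen's algorithm requires power-of-2 dimensions. Pad 270x270 to 512x512 (next power of 2).

Standard algorithm: 270^3 = 19683000 multiplications
Strassen's algorithm: 7^(log2(512)) = 7^9 = 40353607 multiplications
Difference: 19683000 - 40353607 = -20670607 (Strassen uses MORE here due to padding overhead — for small or just-over-power-of-2 n, padding can outweigh the per-level savings)

Standard: 19683000 multiplications (270^3). Strassen: 40353607 multiplications (7^9, after padding to 512x512). Strassen reduces 8 recursive multiplications to 7 at each level.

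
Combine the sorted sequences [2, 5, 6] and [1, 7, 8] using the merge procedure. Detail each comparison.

Merging process:

Compare 2 vs 1: take 1 from right. Merged: [1]
Compare 2 vs 7: take 2 from left. Merged: [1, 2]
Compare 5 vs 7: take 5 from left. Merged: [1, 2, 5]
Compare 6 vs 7: take 6 from left. Merged: [1, 2, 5, 6]
Append remaining from right: [7, 8]. Merged: [1, 2, 5, 6, 7, 8]

Final merged array: [1, 2, 5, 6, 7, 8]
Total comparisons: 4

The merged array is [1, 2, 5, 6, 7, 8], requiring 4 comparisons. The merge step runs in O(n) time where n is the total number of elements.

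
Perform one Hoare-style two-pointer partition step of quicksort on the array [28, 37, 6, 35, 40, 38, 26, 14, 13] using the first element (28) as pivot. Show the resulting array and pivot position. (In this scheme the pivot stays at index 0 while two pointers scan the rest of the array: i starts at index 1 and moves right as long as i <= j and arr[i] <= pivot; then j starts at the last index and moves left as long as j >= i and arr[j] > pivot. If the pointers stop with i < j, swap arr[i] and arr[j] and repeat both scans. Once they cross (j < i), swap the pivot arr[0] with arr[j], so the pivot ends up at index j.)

Hoare-style two-pointer partition with pivot = 28:

Initial array: [28, 37, 6, 35, 40, 38, 26, 14, 13]

Pointers start at i = 1, j = 8.
i stops at index 1 (arr[1]=37 > 28), j stops at index 8 (arr[8]=13 <= 28): swap arr[1] and arr[8], array becomes [28, 13, 6, 35, 40, 38, 26, 14, 37]
i stops at index 3 (arr[3]=35 > 28), j stops at index 7 (arr[7]=14 <= 28): swap arr[3] and arr[7], array becomes [28, 13, 6, 14, 40, 38, 26, 35, 37]
i stops at index 4 (arr[4]=40 > 28), j stops at index 6 (arr[6]=26 <= 28): swap arr[4] and arr[6], array becomes [28, 13, 6, 14, 26, 38, 40, 35, 37]
i ends at 5, j ends at 4: the pointers have crossed (j < i), so scanning stops.

Swap pivot arr[0] with arr[4] to place pivot at position 4: [26, 13, 6, 14, 28, 38, 40, 35, 37]
Pivot position: 4

After partitioning with pivot 28, the array becomes [26, 13, 6, 14, 28, 38, 40, 35, 37]. The pivot is placed at index 4. All elements to the left of the pivot are <= 28, and all elements to the right are > 28.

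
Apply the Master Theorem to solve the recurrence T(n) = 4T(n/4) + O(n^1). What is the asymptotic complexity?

Master Theorem for T(n) = 4T(n/4) + O(n^1):

a = 4, b = 4, c = 1
log_b(a) = log_4(4) = 1.0000

Case 2: c = 1 = log_4(4) = 1.0000
T(n) = O(n^1 log n) = O(n log n)

For T(n) = 4T(n/4) + O(n^1): log_4(4) = 1.0000. This is Case 2 of the Master Theorem (c = log_b(a), equal work at all levels), giving O(n log n).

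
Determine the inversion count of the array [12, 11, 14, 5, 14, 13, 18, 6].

Finding inversions in [12, 11, 14, 5, 14, 13, 18, 6]:

(0, 1): arr[0]=12 > arr[1]=11
(0, 3): arr[0]=12 > arr[3]=5
(0, 7): arr[0]=12 > arr[7]=6
(1, 3): arr[1]=11 > arr[3]=5
(1, 7): arr[1]=11 > arr[7]=6
(2, 3): arr[2]=14 > arr[3]=5
(2, 5): arr[2]=14 > arr[5]=13
(2, 7): arr[2]=14 > arr[7]=6
(4, 5): arr[4]=14 > arr[5]=13
(4, 7): arr[4]=14 > arr[7]=6
(5, 7): arr[5]=13 > arr[7]=6
(6, 7): arr[6]=18 > arr[7]=6

Total inversions: 12

The array has 12 inversion(s): (0,1), (0,3), (0,7), (1,3), (1,7), (2,3), (2,5), (2,7), (4,5), (4,7), (5,7), (6,7). Each pair (i,j) satisfies i < j and arr[i] > arr[j].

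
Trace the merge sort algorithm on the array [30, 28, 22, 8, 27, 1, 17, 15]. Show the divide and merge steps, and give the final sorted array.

Merge sort trace:

Split: [30, 28, 22, 8, 27, 1, 17, 15] -> [30, 28, 22, 8] and [27, 1, 17, 15]
  Split: [30, 28, 22, 8] -> [30, 28] and [22, 8]
    Split: [30, 28] -> [30] and [28]
    Merge: [30] + [28] -> [28, 30]
    Split: [22, 8] -> [22] and [8]
    Merge: [22] + [8] -> [8, 22]
  Merge: [28, 30] + [8, 22] -> [8, 22, 28, 30]
  Split: [27, 1, 17, 15] -> [27, 1] and [17, 15]
    Split: [27, 1] -> [27] and [1]
    Merge: [27] + [1] -> [1, 27]
    Split: [17, 15] -> [17] and [15]
    Merge: [17] + [15] -> [15, 17]
  Merge: [1, 27] + [15, 17] -> [1, 15, 17, 27]
Merge: [8, 22, 28, 30] + [1, 15, 17, 27] -> [1, 8, 15, 17, 22, 27, 28, 30]

Final sorted array: [1, 8, 15, 17, 22, 27, 28, 30]

The merge sort proceeds by recursively splitting the array and merging sorted halves.
After all merges, the sorted array is [1, 8, 15, 17, 22, 27, 28, 30].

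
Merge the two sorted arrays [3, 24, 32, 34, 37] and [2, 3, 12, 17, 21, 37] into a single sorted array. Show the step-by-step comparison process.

Merging process:

Compare 3 vs 2: take 2 from right. Merged: [2]
Compare 3 vs 3: take 3 from left. Merged: [2, 3]
Compare 24 vs 3: take 3 from right. Merged: [2, 3, 3]
Compare 24 vs 12: take 12 from right. Merged: [2, 3, 3, 12]
Compare 24 vs 17: take 17 from right. Merged: [2, 3, 3, 12, 17]
Compare 24 vs 21: take 21 from right. Merged: [2, 3, 3, 12, 17, 21]
Compare 24 vs 37: take 24 from left. Merged: [2, 3, 3, 12, 17, 21, 24]
Compare 32 vs 37: take 32 from left. Merged: [2, 3, 3, 12, 17, 21, 24, 32]
Compare 34 vs 37: take 34 from left. Merged: [2, 3, 3, 12, 17, 21, 24, 32, 34]
Compare 37 vs 37: take 37 from left. Merged: [2, 3, 3, 12, 17, 21, 24, 32, 34, 37]
Append remaining from right: [37]. Merged: [2, 3, 3, 12, 17, 21, 24, 32, 34, 37, 37]

Final merged array: [2, 3, 3, 12, 17, 21, 24, 32, 34, 37, 37]
Total comparisons: 10

The merged array is [2, 3, 3, 12, 17, 21, 24, 32, 34, 37, 37], requiring 10 comparisons. The merge step runs in O(n) time where n is the total number of elements.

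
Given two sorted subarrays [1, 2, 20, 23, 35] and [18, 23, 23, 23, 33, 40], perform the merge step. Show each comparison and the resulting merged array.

Merging process:

Compare 1 vs 18: take 1 from left. Merged: [1]
Compare 2 vs 18: take 2 from left. Merged: [1, 2]
Compare 20 vs 18: take 18 from right. Merged: [1, 2, 18]
Compare 20 vs 23: take 20 from left. Merged: [1, 2, 18, 20]
Compare 23 vs 23: take 23 from left. Merged: [1, 2, 18, 20, 23]
Compare 35 vs 23: take 23 from right. Merged: [1, 2, 18, 20, 23, 23]
Compare 35 vs 23: take 23 from right. Merged: [1, 2, 18, 20, 23, 23, 23]
Compare 35 vs 23: take 23 from right. Merged: [1, 2, 18, 20, 23, 23, 23, 23]
Compare 35 vs 33: take 33 from right. Merged: [1, 2, 18, 20, 23, 23, 23, 23, 33]
Compare 35 vs 40: take 35 from left. Merged: [1, 2, 18, 20, 23, 23, 23, 23, 33, 35]
Append remaining from right: [40]. Merged: [1, 2, 18, 20, 23, 23, 23, 23, 33, 35, 40]

Final merged array: [1, 2, 18, 20, 23, 23, 23, 23, 33, 35, 40]
Total comparisons: 10

The merged array is [1, 2, 18, 20, 23, 23, 23, 23, 33, 35, 40], requiring 10 comparisons. The merge step runs in O(n) time where n is the total number of elements.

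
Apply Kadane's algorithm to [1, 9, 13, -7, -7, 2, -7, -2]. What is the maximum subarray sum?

Using Kadane's algorithm on [1, 9, 13, -7, -7, 2, -7, -2]:

Scanning through the array:
Position 1 (value 9): max_ending_here = 10, max_so_far = 10
Position 2 (value 13): max_ending_here = 23, max_so_far = 23
Position 3 (value -7): max_ending_here = 16, max_so_far = 23
Position 4 (value -7): max_ending_here = 9, max_so_far = 23
Position 5 (value 2): max_ending_here = 11, max_so_far = 23
Position 6 (value -7): max_ending_here = 4, max_so_far = 23
Position 7 (value -2): max_ending_here = 2, max_so_far = 23

Maximum subarray: [1, 9, 13]
Maximum sum: 23

The maximum subarray is [1, 9, 13] with sum 23. This subarray runs from index 0 to index 2.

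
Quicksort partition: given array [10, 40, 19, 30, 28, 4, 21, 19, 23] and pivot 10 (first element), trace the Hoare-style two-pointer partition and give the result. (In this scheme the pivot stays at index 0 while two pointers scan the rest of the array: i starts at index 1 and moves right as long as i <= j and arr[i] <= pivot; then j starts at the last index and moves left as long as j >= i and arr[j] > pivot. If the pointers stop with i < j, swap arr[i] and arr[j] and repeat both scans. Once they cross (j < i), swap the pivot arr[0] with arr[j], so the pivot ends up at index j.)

Hoare-style two-pointer partition with pivot = 10:

Initial array: [10, 40, 19, 30, 28, 4, 21, 19, 23]

Pointers start at i = 1, j = 8.
i stops at index 1 (arr[1]=40 > 10), j stops at index 5 (arr[5]=4 <= 10): swap arr[1] and arr[5], array becomes [10, 4, 19, 30, 28, 40, 21, 19, 23]
i ends at 2, j ends at 1: the pointers have crossed (j < i), so scanning stops.

Swap pivot arr[0] with arr[1] to place pivot at position 1: [4, 10, 19, 30, 28, 40, 21, 19, 23]
Pivot position: 1

After partitioning with pivot 10, the array becomes [4, 10, 19, 30, 28, 40, 21, 19, 23]. The pivot is placed at index 1. All elements to the left of the pivot are <= 10, and all elements to the right are > 10.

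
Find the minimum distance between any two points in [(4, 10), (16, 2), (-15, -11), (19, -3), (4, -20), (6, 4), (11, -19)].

Computing all pairwise distances among 7 points:

d((4, 10), (16, 2)) = 14.4222
d((4, 10), (-15, -11)) = 28.3196
d((4, 10), (19, -3)) = 19.8494
d((4, 10), (4, -20)) = 30.0
d((4, 10), (6, 4)) = 6.3246
d((4, 10), (11, -19)) = 29.8329
d((16, 2), (-15, -11)) = 33.6155
d((16, 2), (19, -3)) = 5.831 <-- minimum
d((16, 2), (4, -20)) = 25.0599
d((16, 2), (6, 4)) = 10.198
d((16, 2), (11, -19)) = 21.587
d((-15, -11), (19, -3)) = 34.9285
d((-15, -11), (4, -20)) = 21.0238
d((-15, -11), (6, 4)) = 25.807
d((-15, -11), (11, -19)) = 27.2029
d((19, -3), (4, -20)) = 22.6716
d((19, -3), (6, 4)) = 14.7648
d((19, -3), (11, -19)) = 17.8885
d((4, -20), (6, 4)) = 24.0832
d((4, -20), (11, -19)) = 7.0711
d((6, 4), (11, -19)) = 23.5372

Closest pair: (16, 2) and (19, -3) with distance 5.831

The closest pair is (16, 2) and (19, -3) with Euclidean distance 5.831. For 7 points, brute-force pairwise comparison is shown above. For large n, the divide-and-conquer algorithm (sort by x, recurse on halves, check the dividing strip) achieves O(n log n).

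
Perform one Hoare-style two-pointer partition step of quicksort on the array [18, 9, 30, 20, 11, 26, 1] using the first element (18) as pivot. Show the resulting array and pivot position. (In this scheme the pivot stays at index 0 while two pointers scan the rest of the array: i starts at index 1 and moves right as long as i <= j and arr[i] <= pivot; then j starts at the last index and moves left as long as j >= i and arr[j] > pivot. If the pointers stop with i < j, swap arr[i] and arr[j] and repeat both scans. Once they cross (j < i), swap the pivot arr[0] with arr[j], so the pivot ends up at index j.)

Hoare-style two-pointer partition with pivot = 18:

Initial array: [18, 9, 30, 20, 11, 26, 1]

Pointers start at i = 1, j = 6.
i stops at index 2 (arr[2]=30 > 18), j stops at index 6 (arr[6]=1 <= 18): swap arr[2] and arr[6], array becomes [18, 9, 1, 20, 11, 26, 30]
i stops at index 3 (arr[3]=20 > 18), j stops at index 4 (arr[4]=11 <= 18): swap arr[3] and arr[4], array becomes [18, 9, 1, 11, 20, 26, 30]
i ends at 4, j ends at 3: the pointers have crossed (j < i), so scanning stops.

Swap pivot arr[0] with arr[3] to place pivot at position 3: [11, 9, 1, 18, 20, 26, 30]
Pivot position: 3

After partitioning with pivot 18, the array becomes [11, 9, 1, 18, 20, 26, 30]. The pivot is placed at index 3. All elements to the left of the pivot are <= 18, and all elements to the right are > 18.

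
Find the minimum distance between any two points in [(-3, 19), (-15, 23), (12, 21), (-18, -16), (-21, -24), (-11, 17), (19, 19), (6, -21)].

Computing all pairwise distances among 8 points:

d((-3, 19), (-15, 23)) = 12.6491
d((-3, 19), (12, 21)) = 15.1327
d((-3, 19), (-18, -16)) = 38.0789
d((-3, 19), (-21, -24)) = 46.6154
d((-3, 19), (-11, 17)) = 8.2462
d((-3, 19), (19, 19)) = 22.0
d((-3, 19), (6, -21)) = 41.0
d((-15, 23), (12, 21)) = 27.074
d((-15, 23), (-18, -16)) = 39.1152
d((-15, 23), (-21, -24)) = 47.3814
d((-15, 23), (-11, 17)) = 7.2111 <-- minimum
d((-15, 23), (19, 19)) = 34.2345
d((-15, 23), (6, -21)) = 48.7545
d((12, 21), (-18, -16)) = 47.634
d((12, 21), (-21, -24)) = 55.8032
d((12, 21), (-11, 17)) = 23.3452
d((12, 21), (19, 19)) = 7.2801
d((12, 21), (6, -21)) = 42.4264
d((-18, -16), (-21, -24)) = 8.544
d((-18, -16), (-11, 17)) = 33.7343
d((-18, -16), (19, 19)) = 50.9313
d((-18, -16), (6, -21)) = 24.5153
d((-21, -24), (-11, 17)) = 42.2019
d((-21, -24), (19, 19)) = 58.7282
d((-21, -24), (6, -21)) = 27.1662
d((-11, 17), (19, 19)) = 30.0666
d((-11, 17), (6, -21)) = 41.6293
d((19, 19), (6, -21)) = 42.0595

Closest pair: (-15, 23) and (-11, 17) with distance 7.2111

The closest pair is (-15, 23) and (-11, 17) with Euclidean distance 7.2111. For 8 points, brute-force pairwise comparison is shown above. For large n, the divide-and-conquer algorithm (sort by x, recurse on halves, check the dividing strip) achieves O(n log n).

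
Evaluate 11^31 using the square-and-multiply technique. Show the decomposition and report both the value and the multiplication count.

Computing 11^31 by squaring (build up from 11^1; each line after the first costs one multiplication):

11^1 = 11
11^2 = (11^1)^2 = 11^2 = 121
11^3 = 11 * 11^2 = 11 * 121 = 1331
11^6 = (11^3)^2 = 1331^2 = 1771561
11^7 = 11 * 11^6 = 11 * 1771561 = 19487171
11^14 = (11^7)^2 = 19487171^2 = 379749833583241
11^15 = 11 * 11^14 = 11 * 379749833583241 = 4177248169415651
11^30 = (11^15)^2 = 4177248169415651^2 = 17449402268886407318558803753801
11^31 = 11 * 11^30 = 11 * 17449402268886407318558803753801 = 191943424957750480504146841291811

Result: 191943424957750480504146841291811
Multiplications needed: 8 (8 lines after 11^1)

11^31 = 191943424957750480504146841291811. Using exponentiation by squaring, this requires 8 multiplications. The key idea: if the exponent is even, square the half-power; if odd, multiply by the base once.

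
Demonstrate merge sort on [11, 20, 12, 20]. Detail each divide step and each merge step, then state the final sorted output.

Merge sort trace:

Split: [11, 20, 12, 20] -> [11, 20] and [12, 20]
  Split: [11, 20] -> [11] and [20]
  Merge: [11] + [20] -> [11, 20]
  Split: [12, 20] -> [12] and [20]
  Merge: [12] + [20] -> [12, 20]
Merge: [11, 20] + [12, 20] -> [11, 12, 20, 20]

Final sorted array: [11, 12, 20, 20]

The merge sort proceeds by recursively splitting the array and merging sorted halves.
After all merges, the sorted array is [11, 12, 20, 20].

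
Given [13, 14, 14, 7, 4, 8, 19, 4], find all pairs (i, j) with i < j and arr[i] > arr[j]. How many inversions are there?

Finding inversions in [13, 14, 14, 7, 4, 8, 19, 4]:

(0, 3): arr[0]=13 > arr[3]=7
(0, 4): arr[0]=13 > arr[4]=4
(0, 5): arr[0]=13 > arr[5]=8
(0, 7): arr[0]=13 > arr[7]=4
(1, 3): arr[1]=14 > arr[3]=7
(1, 4): arr[1]=14 > arr[4]=4
(1, 5): arr[1]=14 > arr[5]=8
(1, 7): arr[1]=14 > arr[7]=4
(2, 3): arr[2]=14 > arr[3]=7
(2, 4): arr[2]=14 > arr[4]=4
(2, 5): arr[2]=14 > arr[5]=8
(2, 7): arr[2]=14 > arr[7]=4
(3, 4): arr[3]=7 > arr[4]=4
(3, 7): arr[3]=7 > arr[7]=4
(5, 7): arr[5]=8 > arr[7]=4
(6, 7): arr[6]=19 > arr[7]=4

Total inversions: 16

The array has 16 inversion(s): (0,3), (0,4), (0,5), (0,7), (1,3), (1,4), (1,5), (1,7), (2,3), (2,4), (2,5), (2,7), (3,4), (3,7), (5,7), (6,7). Each pair (i,j) satisfies i < j and arr[i] > arr[j].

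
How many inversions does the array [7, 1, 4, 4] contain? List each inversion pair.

Finding inversions in [7, 1, 4, 4]:

(0, 1): arr[0]=7 > arr[1]=1
(0, 2): arr[0]=7 > arr[2]=4
(0, 3): arr[0]=7 > arr[3]=4

Total inversions: 3

The array has 3 inversion(s): (0,1), (0,2), (0,3). Each pair (i,j) satisfies i < j and arr[i] > arr[j].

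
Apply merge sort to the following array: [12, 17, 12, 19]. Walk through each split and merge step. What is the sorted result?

Merge sort trace:

Split: [12, 17, 12, 19] -> [12, 17] and [12, 19]
  Split: [12, 17] -> [12] and [17]
  Merge: [12] + [17] -> [12, 17]
  Split: [12, 19] -> [12] and [19]
  Merge: [12] + [19] -> [12, 19]
Merge: [12, 17] + [12, 19] -> [12, 12, 17, 19]

Final sorted array: [12, 12, 17, 19]

The merge sort proceeds by recursively splitting the array and merging sorted halves.
After all merges, the sorted array is [12, 12, 17, 19].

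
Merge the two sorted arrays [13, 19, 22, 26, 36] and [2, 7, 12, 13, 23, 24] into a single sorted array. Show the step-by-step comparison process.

Merging process:

Compare 13 vs 2: take 2 from right. Merged: [2]
Compare 13 vs 7: take 7 from right. Merged: [2, 7]
Compare 13 vs 12: take 12 from right. Merged: [2, 7, 12]
Compare 13 vs 13: take 13 from left. Merged: [2, 7, 12, 13]
Compare 19 vs 13: take 13 from right. Merged: [2, 7, 12, 13, 13]
Compare 19 vs 23: take 19 from left. Merged: [2, 7, 12, 13, 13, 19]
Compare 22 vs 23: take 22 from left. Merged: [2, 7, 12, 13, 13, 19, 22]
Compare 26 vs 23: take 23 from right. Merged: [2, 7, 12, 13, 13, 19, 22, 23]
Compare 26 vs 24: take 24 from right. Merged: [2, 7, 12, 13, 13, 19, 22, 23, 24]
Append remaining from left: [26, 36]. Merged: [2, 7, 12, 13, 13, 19, 22, 23, 24, 26, 36]

Final merged array: [2, 7, 12, 13, 13, 19, 22, 23, 24, 26, 36]
Total comparisons: 9

The merged array is [2, 7, 12, 13, 13, 19, 22, 23, 24, 26, 36], requiring 9 comparisons. The merge step runs in O(n) time where n is the total number of elements.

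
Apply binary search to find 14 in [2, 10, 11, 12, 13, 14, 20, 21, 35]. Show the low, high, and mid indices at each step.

Binary search for 14 in [2, 10, 11, 12, 13, 14, 20, 21, 35]:

lo=0, hi=8, mid=4, arr[mid]=13 -> 13 < 14, search right half
lo=5, hi=8, mid=6, arr[mid]=20 -> 20 > 14, search left half
lo=5, hi=5, mid=5, arr[mid]=14 -> Found target at index 5!

Binary search finds 14 at index 5 after 3 comparisons. The search repeatedly halves the search space by comparing with the middle element.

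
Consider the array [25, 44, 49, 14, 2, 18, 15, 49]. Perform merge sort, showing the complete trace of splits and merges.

Merge sort trace:

Split: [25, 44, 49, 14, 2, 18, 15, 49] -> [25, 44, 49, 14] and [2, 18, 15, 49]
  Split: [25, 44, 49, 14] -> [25, 44] and [49, 14]
    Split: [25, 44] -> [25] and [44]
    Merge: [25] + [44] -> [25, 44]
    Split: [49, 14] -> [49] and [14]
    Merge: [49] + [14] -> [14, 49]
  Merge: [25, 44] + [14, 49] -> [14, 25, 44, 49]
  Split: [2, 18, 15, 49] -> [2, 18] and [15, 49]
    Split: [2, 18] -> [2] and [18]
    Merge: [2] + [18] -> [2, 18]
    Split: [15, 49] -> [15] and [49]
    Merge: [15] + [49] -> [15, 49]
  Merge: [2, 18] + [15, 49] -> [2, 15, 18, 49]
Merge: [14, 25, 44, 49] + [2, 15, 18, 49] -> [2, 14, 15, 18, 25, 44, 49, 49]

Final sorted array: [2, 14, 15, 18, 25, 44, 49, 49]

The merge sort proceeds by recursively splitting the array and merging sorted halves.
After all merges, the sorted array is [2, 14, 15, 18, 25, 44, 49, 49].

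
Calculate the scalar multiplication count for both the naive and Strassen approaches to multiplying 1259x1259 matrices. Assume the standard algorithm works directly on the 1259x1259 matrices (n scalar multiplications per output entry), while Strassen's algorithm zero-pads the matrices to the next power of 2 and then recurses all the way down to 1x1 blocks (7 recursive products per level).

Matrix multiplication for 1259x1259 matrices:

Strassen's algorithm requires power-of-2 dimensions. Pad 1259x1259 to 2048x2048 (next power of 2).

Standard algorithm: 1259^3 = 1995616979 multiplications
Strassen's algorithm: 7^(log2(2048)) = 7^11 = 1977326743 multiplications
Savings: 1995616979 - 1977326743 = 18290236 multiplications

Standard: 1995616979 multiplications (1259^3). Strassen: 1977326743 multiplications (7^11, after padding to 2048x2048). Strassen reduces 8 recursive multiplications to 7 at each level.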